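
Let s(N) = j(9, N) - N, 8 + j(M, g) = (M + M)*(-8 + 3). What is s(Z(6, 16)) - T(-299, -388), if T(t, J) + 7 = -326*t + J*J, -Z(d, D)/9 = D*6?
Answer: -247245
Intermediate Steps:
j(M, g) = -8 - 10*M (j(M, g) = -8 + (M + M)*(-8 + 3) = -8 + (2*M)*(-5) = -8 - 10*M)
Z(d, D) = -54*D (Z(d, D) = -9*D*6 = -54*D)
T(t, J) = -7 + J² - 326*t (T(t, J) = -7 + (-326*t + J*J) = -7 + (-326*t + J²) = -7 + (J² - 326*t) = -7 + J² - 326*t)
s(N) = -98 - N (s(N) = (-8 - 10*9) - N = (-8 - 90) - N = -98 - N)
s(Z(6, 16)) - T(-299, -388) = (-98 - (-54)*16) - (-7 + (-388)² - 326*(-299)) = (-98 - 1*(-864)) - (-7 + 150544 + 97474) = (-98 + 864) - 1*248011 = 766 - 248011 = -247245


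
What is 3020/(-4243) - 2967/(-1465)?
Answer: 8164681/6215995 ≈ 1.3135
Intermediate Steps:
3020/(-4243) - 2967/(-1465) = 3020*(-1/4243) - 2967*(-1/1465) = -3020/4243 + 2967/1465 = 8164681/6215995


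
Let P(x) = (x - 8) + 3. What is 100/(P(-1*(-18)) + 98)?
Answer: 100/111 ≈ 0.90090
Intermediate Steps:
P(x) = -5 + x (P(x) = (-8 + x) + 3 = -5 + x)
100/(P(-1*(-18)) + 98) = 100/((-5 - 1*(-18)) + 98) = 100/((-5 + 18) + 98) = 100/(13 + 98) = 100/111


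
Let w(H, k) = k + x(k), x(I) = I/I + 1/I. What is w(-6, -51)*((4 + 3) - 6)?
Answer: -2551/51 ≈ -50.020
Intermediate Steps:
x(I) = 1 + 1/I
w(H, k) = k + (1 + k)/k
w(-6, -51)*((4 + 3) - 6) = (1 - 51 + 1/(-51))*((4 + 3) - 6) = (1 - 51 - 1/51)*(7 - 6) = -2551/51*1 = -2551/51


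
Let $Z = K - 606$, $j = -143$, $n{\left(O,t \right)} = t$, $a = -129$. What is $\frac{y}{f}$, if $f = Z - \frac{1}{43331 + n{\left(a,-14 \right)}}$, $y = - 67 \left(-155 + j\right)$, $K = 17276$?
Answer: $\frac{864867222}{722094389} \approx 1.1977$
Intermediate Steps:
$Z = 16670$ ($Z = 17276 - 606 = 16670$)
$y = 19966$ ($y = - 67 \left(-155 - 143\right) = \left(-67\right) \left(-298\right) = 19966$)
$f = \frac{722094389}{43317}$ ($f = 16670 - \frac{1}{43331 - 14} = 16670 - \frac{1}{43317} = \frac{722094389}{43317} \approx 16670.0$)
$\frac{y}{f} = \frac{19966}{\frac{722094389}{43317}} = 19966 \cdot \frac{43317}{722094389} = \frac{864867222}{722094389}$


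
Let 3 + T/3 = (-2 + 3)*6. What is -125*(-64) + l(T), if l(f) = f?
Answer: 8009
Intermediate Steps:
T = 9 (T = -9 + 3*((-2 + 3)*6) = -9 + 3*(1*6) = -9 + 3*6 = -9 + 18 = 9)
-125*(-64) + l(T) = -125*(-64) + 9 = 8000 + 9 = 8009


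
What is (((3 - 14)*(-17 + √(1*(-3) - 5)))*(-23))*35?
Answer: -150535 + 17710*I*√2 ≈ -1.5054e+5 + 25046.0*I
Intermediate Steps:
(((3 - 14)*(-17 + √(1*(-3) - 5)))*(-23))*35 = (-11*(-17 + √(-3 - 5))*(-23))*35 = (-11*(-17 + √(-8))*(-23))*35 = (-11*(-17 + 2*I*√2)*(-23))*35 = ((187 - 22*I*√2)*(-23))*35 = (-4301 + 506*I*√2)*35 = -150535 + 17710*I*√2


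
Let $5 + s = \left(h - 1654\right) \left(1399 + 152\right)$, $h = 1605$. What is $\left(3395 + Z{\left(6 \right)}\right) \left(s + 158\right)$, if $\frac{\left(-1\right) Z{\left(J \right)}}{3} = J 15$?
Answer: $-237018750$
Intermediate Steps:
$Z{\left(J \right)} = - 45 J$ ($Z{\left(J \right)} = - 3 J 15 = - 3 \cdot 15 J = - 45 J$)
$s = -76004$ ($s = -5 + \left(1605 - 1654\right) \left(1399 + 152\right) = -5 - 75999 = -76004$)
$\left(3395 + Z{\left(6 \right)}\right) \left(s + 158\right) = \left(3395 - 270\right) \left(-76004 + 158\right) = \left(3395 - 270\right) \left(-75846\right) = 3125 \left(-75846\right) = -237018750$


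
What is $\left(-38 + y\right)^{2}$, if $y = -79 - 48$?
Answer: $27225$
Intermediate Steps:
$y = -127$ ($y = -79 - 48 = -127$)
$\left(-38 + y\right)^{2} = \left(-38 - 127\right)^{2} = \left(-165\right)^{2} = 27225$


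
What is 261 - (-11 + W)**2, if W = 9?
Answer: 257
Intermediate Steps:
261 - (-11 + W)**2 = 261 - (-11 + 9)**2 = 261 - 1*(-2)**2 = 261 - 1*4 = 261 - 4 = 257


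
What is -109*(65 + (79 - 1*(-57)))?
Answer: -21909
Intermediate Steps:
-109*(65 + (79 - 1*(-57))) = -109*(65 + (79 + 57)) = -109*(65 + 136) = -109*201 = -21909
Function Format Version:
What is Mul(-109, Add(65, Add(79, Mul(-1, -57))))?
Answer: -21909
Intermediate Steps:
Mul(-109, Add(65, Add(79, Mul(-1, -57)))) = Mul(-109, Add(65, Add(79, 57))) = Mul(-109, Add(65, 136)) = Mul(-109, 201) = -21909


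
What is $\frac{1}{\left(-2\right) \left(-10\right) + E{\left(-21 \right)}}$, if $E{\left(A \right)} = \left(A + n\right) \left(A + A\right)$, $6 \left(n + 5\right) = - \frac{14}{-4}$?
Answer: $\frac{2}{2175} \approx 0.00091954$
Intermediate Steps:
$n = - \frac{53}{12}$ ($n = -5 + \frac{\left(-14\right) \frac{1}{-4}}{6} = -5 + \frac{\left(-14\right) \left(- \frac{1}{4}\right)}{6} = -5 + \frac{1}{6} \cdot \frac{7}{2} = -5 + \frac{7}{12} = - \frac{53}{12} \approx -4.4167$)
$E{\left(A \right)} = 2 A \left(- \frac{53}{12} + A\right)$ ($E{\left(A \right)} = \left(A - \frac{53}{12}\right) \left(A + A\right) = \left(- \frac{53}{12} + A\right) 2 A = 2 A \left(- \frac{53}{12} + A\right)$)
$\frac{1}{\left(-2\right) \left(-10\right) + E{\left(-21 \right)}} = \frac{1}{\left(-2\right) \left(-10\right) + \frac{1}{6} \left(-21\right) \left(-53 + 12 \left(-21\right)\right)} = \frac{1}{20 + \frac{1}{6} \left(-21\right) \left(-53 - 252\right)} = \frac{1}{20 + \frac{1}{6} \left(-21\right) \left(-305\right)} = \frac{1}{20 + \frac{2135}{2}} = \frac{1}{\frac{2175}{2}} = \frac{2}{2175}$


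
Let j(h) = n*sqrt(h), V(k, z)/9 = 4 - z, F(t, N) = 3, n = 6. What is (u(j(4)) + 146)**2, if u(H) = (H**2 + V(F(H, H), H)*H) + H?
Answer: 315844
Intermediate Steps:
V(k, z) = 36 - 9*z (V(k, z) = 9*(4 - z) = 36 - 9*z)
j(h) = 6*sqrt(h)
u(H) = H + H**2 + H*(36 - 9*H) (u(H) = (H**2 + (36 - 9*H)*H) + H = (H**2 + H*(36 - 9*H)) + H = H + H**2 + H*(36 - 9*H))
(u(j(4)) + 146)**2 = ((6*sqrt(4))*(37 - 48*sqrt(4)) + 146)**2 = ((6*2)*(37 - 48*2) + 146)**2 = (12*(37 - 8*12) + 146)**2 = (12*(37 - 96) + 146)**2 = (12*(-59) + 146)**2 = (-708 + 146)**2 = (-562)**2 = 315844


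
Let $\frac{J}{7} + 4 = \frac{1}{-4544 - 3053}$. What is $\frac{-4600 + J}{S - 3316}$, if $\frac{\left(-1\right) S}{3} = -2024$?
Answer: $- \frac{35158923}{20937332} \approx -1.6792$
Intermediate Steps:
$S = 6072$ ($S = \left(-3\right) \left(-2024\right) = 6072$)
$J = - \frac{212723}{7597}$ ($J = -28 + \frac{7}{-4544 - 3053} = -28 + \frac{7}{-7597} = -28 + 7 \left(- \frac{1}{7597}\right) = -28 - \frac{7}{7597} = - \frac{212723}{7597} \approx -28.001$)
$\frac{-4600 + J}{S - 3316} = \frac{-4600 - \frac{212723}{7597}}{6072 - 3316} = - \frac{35158923}{7597 \cdot 2756} = \left(- \frac{35158923}{7597}\right) \frac{1}{2756} = - \frac{35158923}{20937332}$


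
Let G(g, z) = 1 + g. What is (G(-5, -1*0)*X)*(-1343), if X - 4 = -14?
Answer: -53720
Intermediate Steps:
X = -10 (X = 4 - 14 = -10)
(G(-5, -1*0)*X)*(-1343) = ((1 - 5)*(-10))*(-1343) = -4*(-10)*(-1343) = 40*(-1343) = -53720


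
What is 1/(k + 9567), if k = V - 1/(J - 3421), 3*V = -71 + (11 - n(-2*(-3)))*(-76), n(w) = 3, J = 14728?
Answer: 11307/105614917 ≈ 0.00010706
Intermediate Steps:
V = -679/3 (V = (-71 + (11 - 1*3)*(-76))/3 = (-71 + (11 - 3)*(-76))/3 = (-71 + 8*(-76))/3 = (-71 - 608)/3 = (⅓)*(-679) = -679/3 ≈ -226.33)
k = -2559152/11307 (k = -679/3 - 1/(14728 - 3421) = -679/3 - 1/11307 = -2559152/11307 ≈ -226.33)
1/(k + 9567) = 1/(-2559152/11307 + 9567) = 1/(105614917/11307) = 11307/105614917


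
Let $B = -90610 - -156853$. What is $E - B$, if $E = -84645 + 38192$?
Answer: $-112696$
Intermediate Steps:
$E = -46453$
$B = 66243$ ($B = -90610 + 156853 = 66243$)
$E - B = -46453 - 66243 = -112696$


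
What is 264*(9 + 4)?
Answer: 3432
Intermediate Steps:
264*(9 + 4) = 264*13 = 3432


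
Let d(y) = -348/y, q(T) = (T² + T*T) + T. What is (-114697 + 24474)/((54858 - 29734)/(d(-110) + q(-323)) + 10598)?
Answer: -1033829177577/121439614022 ≈ -8.5131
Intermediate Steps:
q(T) = T + 2*T² (q(T) = (T² + T²) + T = 2*T² + T = T + 2*T²)
(-114697 + 24474)/((54858 - 29734)/(d(-110) + q(-323)) + 10598) = (-114697 + 24474)/((54858 - 29734)/(-348/(-110) - 323*(1 + 2*(-323))) + 10598) = -90223/(25124/(-348*(-1/110) - 323*(1 - 646)) + 10598) = -90223/(25124/(174/55 - 323*(-645)) + 10598) = -90223/(25124/(174/55 + 208335) + 10598) = -90223/(25124/(11458599/55) + 10598) = -90223/(25124*(55/11458599) + 10598) = -90223/(1381820/11458599 + 10598) = -90223/121439614022/11458599 = -90223*11458599/121439614022 = -1033829177577/121439614022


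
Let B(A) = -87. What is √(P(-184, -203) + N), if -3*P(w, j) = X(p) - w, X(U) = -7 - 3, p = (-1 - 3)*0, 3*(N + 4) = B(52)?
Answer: I*√91 ≈ 9.5394*I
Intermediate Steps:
N = -33 (N = -4 + (⅓)*(-87) = -4 - 29 = -33)
p = 0 (p = -4*0 = 0)
X(U) = -10
P(w, j) = 10/3 + w/3 (P(w, j) = -(-10 - w)/3 = 10/3 + w/3)
√(P(-184, -203) + N) = √((10/3 + (⅓)*(-184)) - 33) = √((10/3 - 184/3) - 33) = √(-58 - 33) = √(-91) = I*√91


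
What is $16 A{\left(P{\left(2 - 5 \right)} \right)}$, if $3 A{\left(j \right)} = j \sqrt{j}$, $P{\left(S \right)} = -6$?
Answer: $- 32 i \sqrt{6} \approx - 78.384 i$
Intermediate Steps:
$A{\left(j \right)} = \frac{j^{\frac{3}{2}}}{3}$ ($A{\left(j \right)} = \frac{j \sqrt{j}}{3} = \frac{j^{\frac{3}{2}}}{3}$)
$16 A{\left(P{\left(2 - 5 \right)} \right)} = 16 \frac{\left(-6\right)^{\frac{3}{2}}}{3} = 16 \frac{\left(-6\right) i \sqrt{6}}{3} = 16 \left(- 2 i \sqrt{6}\right) = - 32 i \sqrt{6}$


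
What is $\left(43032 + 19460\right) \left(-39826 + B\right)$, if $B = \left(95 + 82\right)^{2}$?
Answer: $-530994524$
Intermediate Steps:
$B = 31329$ ($B = 177^{2} = 31329$)
$\left(43032 + 19460\right) \left(-39826 + B\right) = \left(43032 + 19460\right) \left(-39826 + 31329\right) = 62492 \left(-8497\right) = -530994524$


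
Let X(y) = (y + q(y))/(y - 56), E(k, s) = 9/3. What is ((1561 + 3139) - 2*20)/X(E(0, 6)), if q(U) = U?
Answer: -123490/3 ≈ -41163.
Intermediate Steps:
E(k, s) = 3 (E(k, s) = 9*(⅓) = 3)
X(y) = 2*y/(-56 + y) (X(y) = (y + y)/(y - 56) = (2*y)/(-56 + y) = 2*y/(-56 + y))
((1561 + 3139) - 2*20)/X(E(0, 6)) = ((1561 + 3139) - 2*20)/((2*3/(-56 + 3))) = (4700 - 40)/((2*3/(-53))) = 4660/((2*3*(-1/53))) = 4660/(-6/53) = 4660*(-53/6) = -123490/3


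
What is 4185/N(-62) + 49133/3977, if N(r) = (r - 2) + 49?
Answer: -1060450/3977 ≈ -266.65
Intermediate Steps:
N(r) = 47 + r (N(r) = (-2 + r) + 49 = 47 + r)
4185/N(-62) + 49133/3977 = 4185/(47 - 62) + 49133/3977 = 4185/(-15) + 49133*(1/3977) = 4185*(-1/15) + 49133/3977 = -279 + 49133/3977 = -1060450/3977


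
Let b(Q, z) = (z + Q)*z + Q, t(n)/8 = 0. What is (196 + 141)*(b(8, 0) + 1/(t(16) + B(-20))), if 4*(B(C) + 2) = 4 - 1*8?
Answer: 7751/3 ≈ 2583.7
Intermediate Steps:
t(n) = 0 (t(n) = 8*0 = 0)
B(C) = -3 (B(C) = -2 + (4 - 1*8)/4 = -2 + (4 - 8)/4 = -2 + (¼)*(-4) = -2 - 1 = -3)
b(Q, z) = Q + z*(Q + z) (b(Q, z) = (Q + z)*z + Q = z*(Q + z) + Q = Q + z*(Q + z))
(196 + 141)*(b(8, 0) + 1/(t(16) + B(-20))) = (196 + 141)*((8 + 0² + 8*0) + 1/(0 - 3)) = 337*((8 + 0 + 0) + 1/(-3)) = 337*(8 - ⅓) = 337*(23/3) = 7751/3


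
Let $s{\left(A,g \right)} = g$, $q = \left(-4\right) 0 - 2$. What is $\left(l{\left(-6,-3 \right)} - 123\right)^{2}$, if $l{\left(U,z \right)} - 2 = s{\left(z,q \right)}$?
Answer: $15129$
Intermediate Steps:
$q = -2$ ($q = 0 - 2 = -2$)
$l{\left(U,z \right)} = 0$ ($l{\left(U,z \right)} = 2 - 2 = 0$)
$\left(l{\left(-6,-3 \right)} - 123\right)^{2} = \left(0 - 123\right)^{2} = \left(-123\right)^{2} = 15129$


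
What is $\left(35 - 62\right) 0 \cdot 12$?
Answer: $0$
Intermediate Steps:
$\left(35 - 62\right) 0 \cdot 12 = \left(-27\right) 0 = 0$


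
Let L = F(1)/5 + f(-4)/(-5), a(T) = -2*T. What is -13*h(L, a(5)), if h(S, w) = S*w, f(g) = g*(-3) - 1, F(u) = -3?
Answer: -364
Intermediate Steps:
f(g) = -1 - 3*g (f(g) = -3*g - 1 = -1 - 3*g)
L = -14/5 (L = -3/5 + (-1 - 3*(-4))/(-5) = -3*1/5 + (-1 + 12)*(-1/5) = -3/5 + 11*(-1/5) = -3/5 - 11/5 = -14/5 ≈ -2.8000)
-13*h(L, a(5)) = -(-182)*(-2*5)/5 = -(-182)*(-10)/5 = -13*28 = -364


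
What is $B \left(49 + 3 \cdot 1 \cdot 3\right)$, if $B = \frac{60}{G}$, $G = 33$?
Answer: $\frac{1160}{11} \approx 105.45$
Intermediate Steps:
$B = \frac{20}{11}$ ($B = \frac{60}{33} = 60 \cdot \frac{1}{33} = \frac{20}{11} \approx 1.8182$)
$B \left(49 + 3 \cdot 1 \cdot 3\right) = \frac{20 \left(49 + 3 \cdot 1 \cdot 3\right)}{11} = \frac{20 \left(49 + 3 \cdot 3\right)}{11} = \frac{20 \left(49 + 9\right)}{11} = \frac{20}{11} \cdot 58 = \frac{1160}{11}$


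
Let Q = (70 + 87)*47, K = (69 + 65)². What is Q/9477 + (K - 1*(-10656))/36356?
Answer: 134856712/86136453 ≈ 1.5656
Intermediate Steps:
K = 17956 (K = 134² = 17956)
Q = 7379 (Q = 157*47 = 7379)
Q/9477 + (K - 1*(-10656))/36356 = 7379/9477 + (17956 - 1*(-10656))/36356 = 7379*(1/9477) + (17956 + 10656)*(1/36356) = 7379/9477 + 28612*(1/36356) = 7379/9477 + 7153/9089 = 134856712/86136453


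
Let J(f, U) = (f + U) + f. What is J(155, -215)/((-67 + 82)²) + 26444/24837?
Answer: 553961/372555 ≈ 1.4869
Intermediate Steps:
J(f, U) = U + 2*f (J(f, U) = (U + f) + f = U + 2*f)
J(155, -215)/((-67 + 82)²) + 26444/24837 = (-215 + 2*155)/((-67 + 82)²) + 26444/24837 = (-215 + 310)/(15²) + 26444*(1/24837) = 95/225 + 26444/24837 = 95*(1/225) + 26444/24837 = 19/45 + 26444/24837 = 553961/372555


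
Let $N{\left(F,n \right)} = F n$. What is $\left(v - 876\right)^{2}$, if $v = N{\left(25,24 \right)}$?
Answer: $76176$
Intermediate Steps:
$v = 600$ ($v = 25 \cdot 24 = 600$)
$\left(v - 876\right)^{2} = \left(600 - 876\right)^{2} = \left(-276\right)^{2} = 76176$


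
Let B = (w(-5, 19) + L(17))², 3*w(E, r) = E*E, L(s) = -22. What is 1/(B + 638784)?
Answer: 9/5750737 ≈ 1.5650e-6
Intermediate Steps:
w(E, r) = E²/3 (w(E, r) = (E*E)/3 = E²/3)
B = 1681/9 (B = ((⅓)*(-5)² - 22)² = ((⅓)*25 - 22)² = (25/3 - 22)² = (-41/3)² = 1681/9 ≈ 186.78)
1/(B + 638784) = 1/(1681/9 + 638784) = 1/(5750737/9) = 9/5750737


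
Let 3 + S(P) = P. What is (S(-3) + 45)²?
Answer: 1521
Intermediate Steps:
S(P) = -3 + P
(S(-3) + 45)² = ((-3 - 3) + 45)² = (-6 + 45)² = 39² = 1521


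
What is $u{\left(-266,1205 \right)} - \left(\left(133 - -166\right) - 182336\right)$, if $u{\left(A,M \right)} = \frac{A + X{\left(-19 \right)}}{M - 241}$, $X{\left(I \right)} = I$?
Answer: $\frac{175483383}{964} \approx 1.8204 \cdot 10^{5}$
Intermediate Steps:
$u{\left(A,M \right)} = \frac{-19 + A}{-241 + M}$ ($u{\left(A,M \right)} = \frac{A - 19}{M - 241} = \frac{-19 + A}{-241 + M}$)
$u{\left(-266,1205 \right)} - \left(\left(133 - -166\right) - 182336\right) = \frac{-19 - 266}{-241 + 1205} - \left(\left(133 - -166\right) - 182336\right) = \frac{1}{964} \left(-285\right) - \left(\left(133 + 166\right) - 182336\right) = \frac{1}{964} \left(-285\right) - \left(299 - 182336\right) = - \frac{285}{964} - -182037 = - \frac{285}{964} + 182037 = \frac{175483383}{964}$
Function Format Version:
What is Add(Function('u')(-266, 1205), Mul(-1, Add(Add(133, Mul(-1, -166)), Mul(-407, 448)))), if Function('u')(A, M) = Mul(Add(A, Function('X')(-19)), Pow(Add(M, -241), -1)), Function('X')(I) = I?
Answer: Rational(175483383, 964) ≈ 1.8204e+5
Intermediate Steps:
Function('u')(A, M) = Mul(Pow(Add(-241, M), -1), Add(-19, A)) (Function('u')(A, M) = Mul(Add(A, -19), Pow(Add(M, -241), -1)) = Mul(Add(-19, A), Pow(Add(-241, M), -1)) = Mul(Pow(Add(-241, M), -1), Add(-19, A)))
Add(Function('u')(-266, 1205), Mul(-1, Add(Add(133, Mul(-1, -166)), Mul(-407, 448)))) = Add(Mul(Pow(Add(-241, 1205), -1), Add(-19, -266)), Mul(-1, Add(Add(133, Mul(-1, -166)), Mul(-407, 448)))) = Add(Mul(Pow(964, -1), -285), Mul(-1, Add(Add(133, 166), -182336))) = Add(Mul(Rational(1, 964), -285), Mul(-1, Add(299, -182336))) = Add(Rational(-285, 964), Mul(-1, -182037)) = Add(Rational(-285, 964), 182037) = Rational(175483383, 964)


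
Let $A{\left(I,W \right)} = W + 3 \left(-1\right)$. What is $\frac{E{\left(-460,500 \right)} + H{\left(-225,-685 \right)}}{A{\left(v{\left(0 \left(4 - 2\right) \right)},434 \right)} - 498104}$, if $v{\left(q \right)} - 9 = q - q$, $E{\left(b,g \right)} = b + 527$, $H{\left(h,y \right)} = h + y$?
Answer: $\frac{281}{165891} \approx 0.0016939$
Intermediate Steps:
$E{\left(b,g \right)} = 527 + b$
$v{\left(q \right)} = 9$ ($v{\left(q \right)} = 9 + \left(q - q\right) = 9 + 0 = 9$)
$A{\left(I,W \right)} = -3 + W$ ($A{\left(I,W \right)} = W - 3 = -3 + W$)
$\frac{E{\left(-460,500 \right)} + H{\left(-225,-685 \right)}}{A{\left(v{\left(0 \left(4 - 2\right) \right)},434 \right)} - 498104} = \frac{\left(527 - 460\right) - 910}{\left(-3 + 434\right) - 498104} = \frac{67 - 910}{431 - 498104} = - \frac{843}{-497673} = \left(-843\right) \left(- \frac{1}{497673}\right) = \frac{281}{165891}$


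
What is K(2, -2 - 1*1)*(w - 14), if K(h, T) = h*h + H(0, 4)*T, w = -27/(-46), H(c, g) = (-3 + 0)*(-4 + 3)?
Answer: 3085/46 ≈ 67.065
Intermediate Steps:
H(c, g) = 3 (H(c, g) = -3*(-1) = 3)
w = 27/46 (w = -27*(-1/46) = 27/46 ≈ 0.58696)
K(h, T) = h² + 3*T (K(h, T) = h*h + 3*T = h² + 3*T)
K(2, -2 - 1*1)*(w - 14) = (2² + 3*(-2 - 1*1))*(27/46 - 14) = (4 + 3*(-2 - 1))*(-617/46) = (4 + 3*(-3))*(-617/46) = (4 - 9)*(-617/46) = -5*(-617/46) = 3085/46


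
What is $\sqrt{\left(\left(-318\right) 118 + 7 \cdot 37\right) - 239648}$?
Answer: $i \sqrt{276913} \approx 526.23 i$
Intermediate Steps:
$\sqrt{\left(\left(-318\right) 118 + 7 \cdot 37\right) - 239648} = \sqrt{\left(-37524 + 259\right) - 239648} = \sqrt{-37265 - 239648} = \sqrt{-276913} = i \sqrt{276913}$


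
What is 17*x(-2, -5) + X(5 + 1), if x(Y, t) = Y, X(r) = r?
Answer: -28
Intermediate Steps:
17*x(-2, -5) + X(5 + 1) = 17*(-2) + (5 + 1) = -34 + 6 = -28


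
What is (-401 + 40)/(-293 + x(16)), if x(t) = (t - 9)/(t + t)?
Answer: 11552/9369 ≈ 1.2330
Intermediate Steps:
x(t) = (-9 + t)/(2*t) (x(t) = (-9 + t)/((2*t)) = (-9 + t)*(1/(2*t)) = (-9 + t)/(2*t))
(-401 + 40)/(-293 + x(16)) = (-401 + 40)/(-293 + (1/2)*(-9 + 16)/16) = -361/(-293 + (1/2)*(1/16)*7) = -361/(-293 + 7/32) = -361/(-9369/32) = -361*(-32/9369) = 11552/9369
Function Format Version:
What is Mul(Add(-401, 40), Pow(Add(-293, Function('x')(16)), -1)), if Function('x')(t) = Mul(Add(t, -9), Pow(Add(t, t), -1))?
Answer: Rational(11552, 9369) ≈ 1.2330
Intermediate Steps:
Function('x')(t) = Mul(Rational(1, 2), Pow(t, -1), Add(-9, t)) (Function('x')(t) = Mul(Add(-9, t), Pow(Mul(2, t), -1)) = Mul(Add(-9, t), Mul(Rational(1, 2), Pow(t, -1))) = Mul(Rational(1, 2), Pow(t, -1), Add(-9, t)))
Mul(Add(-401, 40), Pow(Add(-293, Function('x')(16)), -1)) = Mul(Add(-401, 40), Pow(Add(-293, Mul(Rational(1, 2), Pow(16, -1), Add(-9, 16))), -1)) = Mul(-361, Pow(Add(-293, Mul(Rational(1, 2), Rational(1, 16), 7)), -1)) = Mul(-361, Pow(Add(-293, Rational(7, 32)), -1)) = Mul(-361, Pow(Rational(-9369, 32), -1)) = Mul(-361, Rational(-32, 9369)) = Rational(11552, 9369)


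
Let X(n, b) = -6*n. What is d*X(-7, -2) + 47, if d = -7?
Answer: -247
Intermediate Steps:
d*X(-7, -2) + 47 = -(-42)*(-7) + 47 = -7*42 + 47 = -294 + 47 = -247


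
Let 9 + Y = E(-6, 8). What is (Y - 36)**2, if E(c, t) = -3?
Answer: 2304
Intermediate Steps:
Y = -12 (Y = -9 - 3 = -12)
(Y - 36)**2 = (-12 - 36)**2 = (-48)**2 = 2304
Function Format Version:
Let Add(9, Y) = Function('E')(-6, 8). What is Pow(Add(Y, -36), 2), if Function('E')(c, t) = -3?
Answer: 2304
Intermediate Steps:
Y = -12 (Y = Add(-9, -3) = -12)
Pow(Add(Y, -36), 2) = Pow(Add(-12, -36), 2) = Pow(-48, 2) = 2304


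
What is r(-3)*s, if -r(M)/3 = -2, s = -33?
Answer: -198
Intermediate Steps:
r(M) = 6 (r(M) = -3*(-2) = 6)
r(-3)*s = 6*(-33) = -198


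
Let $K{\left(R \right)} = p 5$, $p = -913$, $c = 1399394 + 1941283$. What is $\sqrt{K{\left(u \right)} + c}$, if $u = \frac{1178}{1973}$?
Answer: $4 \sqrt{208507} \approx 1826.5$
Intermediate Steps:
$c = 3340677$
$u = \frac{1178}{1973}$ ($u = 1178 \cdot \frac{1}{1973} = \frac{1178}{1973} \approx 0.59706$)
$K{\left(R \right)} = -4565$ ($K{\left(R \right)} = \left(-913\right) 5 = -4565$)
$\sqrt{K{\left(u \right)} + c} = \sqrt{-4565 + 3340677} = \sqrt{3336112} = 4 \sqrt{208507}$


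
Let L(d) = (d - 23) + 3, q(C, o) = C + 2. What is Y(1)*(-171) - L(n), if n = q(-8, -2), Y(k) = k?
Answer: -145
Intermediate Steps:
q(C, o) = 2 + C
n = -6 (n = 2 - 8 = -6)
L(d) = -20 + d (L(d) = (-23 + d) + 3 = -20 + d)
Y(1)*(-171) - L(n) = 1*(-171) - (-20 - 6) = -171 - 1*(-26) = -171 + 26 = -145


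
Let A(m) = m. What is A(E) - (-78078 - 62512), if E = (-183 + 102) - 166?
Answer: 140343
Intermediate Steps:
E = -247 (E = -81 - 166 = -247)
A(E) - (-78078 - 62512) = -247 - (-78078 - 62512) = -247 - 1*(-140590) = -247 + 140590 = 140343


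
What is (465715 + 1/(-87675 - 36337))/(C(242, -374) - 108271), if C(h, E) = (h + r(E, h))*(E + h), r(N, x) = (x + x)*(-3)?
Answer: 57754248579/6380293388 ≈ 9.0520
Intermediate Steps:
r(N, x) = -6*x (r(N, x) = (2*x)*(-3) = -6*x)
C(h, E) = -5*h*(E + h) (C(h, E) = (h - 6*h)*(E + h) = (-5*h)*(E + h) = -5*h*(E + h))
(465715 + 1/(-87675 - 36337))/(C(242, -374) - 108271) = (465715 + 1/(-87675 - 36337))/(5*242*(-1*(-374) - 1*242) - 108271) = (465715 + 1/(-124012))/(5*242*(374 - 242) - 108271) = (465715 - 1/124012)/(5*242*132 - 108271) = 57754248579/(124012*(159720 - 108271)) = (57754248579/124012)/51449 = (57754248579/124012)*(1/51449) = 57754248579/6380293388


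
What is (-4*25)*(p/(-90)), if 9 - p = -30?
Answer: 130/3 ≈ 43.333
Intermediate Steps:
p = 39 (p = 9 - 1*(-30) = 9 + 30 = 39)
(-4*25)*(p/(-90)) = (-4*25)*(39/(-90)) = -3900*(-1)/90 = -100*(-13/30) = 130/3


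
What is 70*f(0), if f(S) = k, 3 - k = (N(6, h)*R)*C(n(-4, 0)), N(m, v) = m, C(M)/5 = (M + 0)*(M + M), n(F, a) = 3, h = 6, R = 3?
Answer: -113190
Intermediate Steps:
C(M) = 10*M² (C(M) = 5*((M + 0)*(M + M)) = 5*(M*(2*M)) = 5*(2*M²) = 10*M²)
k = -1617 (k = 3 - 6*3*10*3² = 3 - 18*10*9 = 3 - 18*90 = 3 - 1*1620 = 3 - 1620 = -1617)
f(S) = -1617
70*f(0) = 70*(-1617) = -113190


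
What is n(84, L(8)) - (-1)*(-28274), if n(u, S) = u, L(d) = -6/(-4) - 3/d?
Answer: -28190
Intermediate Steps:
L(d) = 3/2 - 3/d (L(d) = -6*(-¼) - 3/d = 3/2 - 3/d)
n(84, L(8)) - (-1)*(-28274) = 84 - (-1)*(-28274) = 84 - 1*28274 = 84 - 28274 = -28190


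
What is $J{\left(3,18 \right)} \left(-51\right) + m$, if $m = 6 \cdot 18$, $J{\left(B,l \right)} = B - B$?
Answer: $108$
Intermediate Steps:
$J{\left(B,l \right)} = 0$
$m = 108$
$J{\left(3,18 \right)} \left(-51\right) + m = 0 \left(-51\right) + 108 = 0 + 108 = 108$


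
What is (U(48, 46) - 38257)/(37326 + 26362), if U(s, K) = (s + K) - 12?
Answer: -38175/63688 ≈ -0.59941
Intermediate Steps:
U(s, K) = -12 + K + s (U(s, K) = (K + s) - 12 = -12 + K + s)
(U(48, 46) - 38257)/(37326 + 26362) = ((-12 + 46 + 48) - 38257)/(37326 + 26362) = (82 - 38257)/63688 = -38175*1/63688 = -38175/63688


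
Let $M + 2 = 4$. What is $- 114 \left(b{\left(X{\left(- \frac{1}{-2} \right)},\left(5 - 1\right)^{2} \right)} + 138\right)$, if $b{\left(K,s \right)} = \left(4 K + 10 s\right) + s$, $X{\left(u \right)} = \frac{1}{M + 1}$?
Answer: $-35948$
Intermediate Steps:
$M = 2$ ($M = -2 + 4 = 2$)
$X{\left(u \right)} = \frac{1}{3}$ ($X{\left(u \right)} = \frac{1}{2 + 1} = \frac{1}{3}$)
$b{\left(K,s \right)} = 4 K + 11 s$
$- 114 \left(b{\left(X{\left(- \frac{1}{-2} \right)},\left(5 - 1\right)^{2} \right)} + 138\right) = - 114 \left(\left(4 \cdot \frac{1}{3} + 11 \left(5 - 1\right)^{2}\right) + 138\right) = - 114 \left(\left(\frac{4}{3} + 11 \cdot 4^{2}\right) + 138\right) = - 114 \left(\left(\frac{4}{3} + 11 \cdot 16\right) + 138\right) = - 114 \left(\left(\frac{4}{3} + 176\right) + 138\right) = - 114 \left(\frac{532}{3} + 138\right) = \left(-114\right) \frac{946}{3} = -35948$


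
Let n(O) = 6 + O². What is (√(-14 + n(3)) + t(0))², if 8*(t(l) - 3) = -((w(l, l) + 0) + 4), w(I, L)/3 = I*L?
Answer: 49/4 ≈ 12.250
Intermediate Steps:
w(I, L) = 3*I*L (w(I, L) = 3*(I*L) = 3*I*L)
t(l) = 5/2 - 3*l²/8 (t(l) = 3 + (-((3*l*l + 0) + 4))/8 = 3 + (-((3*l² + 0) + 4))/8 = 3 + (-(3*l² + 4))/8 = 3 + (-(4 + 3*l²))/8 = 3 + (-4 - 3*l²)/8 = 3 + (-½ - 3*l²/8) = 5/2 - 3*l²/8)
(√(-14 + n(3)) + t(0))² = (√(-14 + (6 + 3²)) + (5/2 - 3/8*0²))² = (√(-14 + (6 + 9)) + (5/2 - 3/8*0))² = (√(-14 + 15) + (5/2 + 0))² = (√1 + 5/2)² = (1 + 5/2)² = (7/2)² = 49/4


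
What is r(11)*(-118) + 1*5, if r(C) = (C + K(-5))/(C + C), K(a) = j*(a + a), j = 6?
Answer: 2946/11 ≈ 267.82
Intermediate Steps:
K(a) = 12*a (K(a) = 6*(a + a) = 6*(2*a) = 12*a)
r(C) = (-60 + C)/(2*C) (r(C) = (C + 12*(-5))/(C + C) = (C - 60)/((2*C)) = (-60 + C)*(1/(2*C)) = (-60 + C)/(2*C))
r(11)*(-118) + 1*5 = ((1/2)*(-60 + 11)/11)*(-118) + 1*5 = ((1/2)*(1/11)*(-49))*(-118) + 5 = -49/22*(-118) + 5 = 2891/11 + 5 = 2946/11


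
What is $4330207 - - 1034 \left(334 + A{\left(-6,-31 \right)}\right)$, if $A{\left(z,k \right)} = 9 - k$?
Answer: $4716923$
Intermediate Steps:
$4330207 - - 1034 \left(334 + A{\left(-6,-31 \right)}\right) = 4330207 - - 1034 \left(334 + \left(9 - -31\right)\right) = 4330207 - - 1034 \left(334 + \left(9 + 31\right)\right) = 4330207 - - 1034 \left(334 + 40\right) = 4330207 - \left(-1034\right) 374 = 4330207 - -386716 = 4330207 + 386716 = 4716923$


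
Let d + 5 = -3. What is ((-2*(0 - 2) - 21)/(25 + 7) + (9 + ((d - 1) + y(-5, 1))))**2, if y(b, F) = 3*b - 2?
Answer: 314721/1024 ≈ 307.34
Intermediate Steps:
d = -8 (d = -5 - 3 = -8)
y(b, F) = -2 + 3*b
((-2*(0 - 2) - 21)/(25 + 7) + (9 + ((d - 1) + y(-5, 1))))**2 = ((-2*(0 - 2) - 21)/(25 + 7) + (9 + ((-8 - 1) + (-2 + 3*(-5)))))**2 = ((-2*(-2) - 21)/32 + (9 + (-9 + (-2 - 15))))**2 = ((4 - 21)*(1/32) + (9 + (-9 - 17)))**2 = (-17*1/32 + (9 - 26))**2 = (-17/32 - 17)**2 = (-561/32)**2 = 314721/1024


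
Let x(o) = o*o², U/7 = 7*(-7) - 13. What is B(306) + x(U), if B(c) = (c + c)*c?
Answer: -81559232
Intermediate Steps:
B(c) = 2*c² (B(c) = (2*c)*c = 2*c²)
U = -434 (U = 7*(7*(-7) - 13) = 7*(-49 - 13) = 7*(-62) = -434)
x(o) = o³
B(306) + x(U) = 2*306² + (-434)³ = 2*93636 - 81746504 = 187272 - 81746504 = -81559232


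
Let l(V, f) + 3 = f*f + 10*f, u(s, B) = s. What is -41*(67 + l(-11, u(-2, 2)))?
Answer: -1968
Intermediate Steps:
l(V, f) = -3 + f² + 10*f (l(V, f) = -3 + (f*f + 10*f) = -3 + (f² + 10*f) = -3 + f² + 10*f)
-41*(67 + l(-11, u(-2, 2))) = -41*(67 + (-3 + (-2)² + 10*(-2))) = -41*(67 + (-3 + 4 - 20)) = -41*(67 - 19) = -41*48 = -1968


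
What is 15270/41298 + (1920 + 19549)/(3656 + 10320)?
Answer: 183340047/96196808 ≈ 1.9059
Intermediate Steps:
15270/41298 + (1920 + 19549)/(3656 + 10320) = 15270*(1/41298) + 21469/13976 = 2545/6883 + 21469*(1/13976) = 2545/6883 + 21469/13976 = 183340047/96196808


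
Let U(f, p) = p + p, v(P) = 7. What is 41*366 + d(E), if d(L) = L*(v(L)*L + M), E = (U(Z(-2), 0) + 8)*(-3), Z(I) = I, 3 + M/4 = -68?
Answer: 25854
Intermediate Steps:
M = -284 (M = -12 + 4*(-68) = -12 - 272 = -284)
U(f, p) = 2*p
E = -24 (E = (2*0 + 8)*(-3) = (0 + 8)*(-3) = 8*(-3) = -24)
d(L) = L*(-284 + 7*L) (d(L) = L*(7*L - 284) = L*(-284 + 7*L))
41*366 + d(E) = 41*366 - 24*(-284 + 7*(-24)) = 15006 - 24*(-284 - 168) = 15006 - 24*(-452) = 15006 + 10848 = 25854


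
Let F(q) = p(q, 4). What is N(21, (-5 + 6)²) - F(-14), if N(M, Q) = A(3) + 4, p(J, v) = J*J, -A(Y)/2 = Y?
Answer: -198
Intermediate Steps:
A(Y) = -2*Y
p(J, v) = J²
N(M, Q) = -2 (N(M, Q) = -2*3 + 4 = -6 + 4 = -2)
F(q) = q²
N(21, (-5 + 6)²) - F(-14) = -2 - 1*(-14)² = -2 - 1*196 = -2 - 196 = -198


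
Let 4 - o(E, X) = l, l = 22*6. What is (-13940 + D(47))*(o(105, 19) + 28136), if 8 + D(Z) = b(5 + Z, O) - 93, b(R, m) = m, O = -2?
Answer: -393316344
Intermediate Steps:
l = 132
o(E, X) = -128 (o(E, X) = 4 - 1*132 = 4 - 132 = -128)
D(Z) = -103 (D(Z) = -8 + (-2 - 93) = -8 - 95 = -103)
(-13940 + D(47))*(o(105, 19) + 28136) = (-13940 - 103)*(-128 + 28136) = -14043*28008 = -393316344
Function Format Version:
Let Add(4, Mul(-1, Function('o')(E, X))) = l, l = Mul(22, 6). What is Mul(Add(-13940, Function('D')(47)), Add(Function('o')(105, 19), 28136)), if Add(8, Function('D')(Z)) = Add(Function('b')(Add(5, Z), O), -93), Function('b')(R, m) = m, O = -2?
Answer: -393316344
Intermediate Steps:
l = 132
Function('o')(E, X) = -128 (Function('o')(E, X) = Add(4, Mul(-1, 132)) = Add(4, -132) = -128)
Function('D')(Z) = -103 (Function('D')(Z) = Add(-8, Add(-2, -93)) = Add(-8, -95) = -103)
Mul(Add(-13940, Function('D')(47)), Add(Function('o')(105, 19), 28136)) = Mul(Add(-13940, -103), Add(-128, 28136)) = Mul(-14043, 28008) = -393316344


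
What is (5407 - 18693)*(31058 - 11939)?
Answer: -254015034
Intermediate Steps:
(5407 - 18693)*(31058 - 11939) = -13286*19119 = -254015034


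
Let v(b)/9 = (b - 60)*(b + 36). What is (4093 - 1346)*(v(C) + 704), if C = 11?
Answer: -55003181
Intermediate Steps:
v(b) = 9*(-60 + b)*(36 + b) (v(b) = 9*((b - 60)*(b + 36)) = 9*((-60 + b)*(36 + b)) = 9*(-60 + b)*(36 + b))
(4093 - 1346)*(v(C) + 704) = (4093 - 1346)*((-19440 - 216*11 + 9*11²) + 704) = 2747*((-19440 - 2376 + 9*121) + 704) = 2747*((-19440 - 2376 + 1089) + 704) = 2747*(-20727 + 704) = 2747*(-20023) = -55003181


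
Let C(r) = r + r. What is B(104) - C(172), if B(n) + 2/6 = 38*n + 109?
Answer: 11150/3 ≈ 3716.7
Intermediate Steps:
C(r) = 2*r
B(n) = 326/3 + 38*n (B(n) = -⅓ + (38*n + 109) = -⅓ + (109 + 38*n) = 326/3 + 38*n)
B(104) - C(172) = (326/3 + 38*104) - 2*172 = (326/3 + 3952) - 1*344 = 12182/3 - 344 = 11150/3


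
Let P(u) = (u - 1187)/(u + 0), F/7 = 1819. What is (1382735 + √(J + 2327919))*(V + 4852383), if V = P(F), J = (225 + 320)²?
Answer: 85432840994019475/12733 + 247141617140*√164059/12733 ≈ 6.7174e+12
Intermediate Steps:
F = 12733 (F = 7*1819 = 12733)
J = 297025 (J = 545² = 297025)
P(u) = (-1187 + u)/u
V = 11546/12733 (V = (-1187 + 12733)/12733 = (1/12733)*11546 = 11546/12733 ≈ 0.90678)
(1382735 + √(J + 2327919))*(V + 4852383) = (1382735 + √(297025 + 2327919))*(11546/12733 + 4852383) = (1382735 + √2624944)*(61785404285/12733) = (1382735 + 4*√164059)*(61785404285/12733) = 85432840994019475/12733 + 247141617140*√164059/12733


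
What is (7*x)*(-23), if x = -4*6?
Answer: 3864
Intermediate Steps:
x = -24
(7*x)*(-23) = (7*(-24))*(-23) = -168*(-23) = 3864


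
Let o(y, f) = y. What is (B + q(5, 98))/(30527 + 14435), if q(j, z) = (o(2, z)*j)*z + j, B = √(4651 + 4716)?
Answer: 985/44962 + √9367/44962 ≈ 0.024060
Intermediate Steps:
B = √9367 ≈ 96.783
q(j, z) = j + 2*j*z (q(j, z) = (2*j)*z + j = 2*j*z + j = j + 2*j*z)
(B + q(5, 98))/(30527 + 14435) = (√9367 + 5*(1 + 2*98))/(30527 + 14435) = (√9367 + 5*(1 + 196))/44962 = (√9367 + 5*197)*(1/44962) = (√9367 + 985)*(1/44962) = (985 + √9367)*(1/44962) = 985/44962 + √9367/44962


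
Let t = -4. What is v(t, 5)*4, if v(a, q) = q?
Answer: 20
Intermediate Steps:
v(t, 5)*4 = 5*4 = 20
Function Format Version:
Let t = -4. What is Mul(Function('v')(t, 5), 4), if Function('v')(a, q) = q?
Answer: 20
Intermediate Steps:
Mul(Function('v')(t, 5), 4) = Mul(5, 4) = 20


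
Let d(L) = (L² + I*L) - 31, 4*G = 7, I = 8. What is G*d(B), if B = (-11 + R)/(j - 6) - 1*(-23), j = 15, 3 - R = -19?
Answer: 424963/324 ≈ 1311.6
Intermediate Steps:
R = 22 (R = 3 - 1*(-19) = 3 + 19 = 22)
G = 7/4 (G = (¼)*7 = 7/4 ≈ 1.7500)
B = 218/9 (B = (-11 + 22)/(15 - 6) - 1*(-23) = 11/9 + 23 = 218/9 ≈ 24.222)
d(L) = -31 + L² + 8*L (d(L) = (L² + 8*L) - 31 = -31 + L² + 8*L)
G*d(B) = 7*(-31 + (218/9)² + 8*(218/9))/4 = 7*(-31 + 47524/81 + 1744/9)/4 = (7/4)*(60709/81) = 424963/324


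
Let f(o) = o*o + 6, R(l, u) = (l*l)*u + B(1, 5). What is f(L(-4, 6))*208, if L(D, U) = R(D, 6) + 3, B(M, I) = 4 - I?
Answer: 1998880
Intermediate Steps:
R(l, u) = -1 + u*l² (R(l, u) = (l*l)*u + (4 - 1*5) = l²*u + (4 - 5) = u*l² - 1 = -1 + u*l²)
L(D, U) = 2 + 6*D² (L(D, U) = (-1 + 6*D²) + 3 = 2 + 6*D²)
f(o) = 6 + o² (f(o) = o² + 6 = 6 + o²)
f(L(-4, 6))*208 = (6 + (2 + 6*(-4)²)²)*208 = (6 + (2 + 6*16)²)*208 = (6 + (2 + 96)²)*208 = (6 + 98²)*208 = (6 + 9604)*208 = 9610*208 = 1998880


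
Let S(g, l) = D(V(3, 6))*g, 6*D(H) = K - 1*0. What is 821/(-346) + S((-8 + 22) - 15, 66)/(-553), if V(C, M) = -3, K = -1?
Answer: -681106/287007 ≈ -2.3731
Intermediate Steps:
D(H) = -1/6 (D(H) = (-1 - 1*0)/6 = (-1 + 0)/6 = (1/6)*(-1) = -1/6)
S(g, l) = -g/6
821/(-346) + S((-8 + 22) - 15, 66)/(-553) = 821/(-346) - ((-8 + 22) - 15)/6/(-553) = 821*(-1/346) - (14 - 15)/6*(-1/553) = -821/346 - 1/6*(-1)*(-1/553) = -821/346 + (1/6)*(-1/553) = -821/346 - 1/3318 = -681106/287007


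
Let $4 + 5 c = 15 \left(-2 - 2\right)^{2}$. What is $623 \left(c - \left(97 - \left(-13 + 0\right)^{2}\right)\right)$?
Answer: $\frac{371308}{5} \approx 74262.0$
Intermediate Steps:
$c = \frac{236}{5}$ ($c = - \frac{4}{5} + \frac{15 \left(-2 - 2\right)^{2}}{5} = - \frac{4}{5} + \frac{15 \left(-4\right)^{2}}{5} = - \frac{4}{5} + \frac{15 \cdot 16}{5} = - \frac{4}{5} + \frac{1}{5} \cdot 240 = - \frac{4}{5} + 48 = \frac{236}{5} \approx 47.2$)
$623 \left(c - \left(97 - \left(-13 + 0\right)^{2}\right)\right) = 623 \left(\frac{236}{5} - \left(97 - \left(-13 + 0\right)^{2}\right)\right) = 623 \left(\frac{236}{5} - \left(97 - \left(-13\right)^{2}\right)\right) = 623 \left(\frac{236}{5} + \left(-97 + 169\right)\right) = 623 \left(\frac{236}{5} + 72\right) = 623 \cdot \frac{596}{5} = \frac{371308}{5}$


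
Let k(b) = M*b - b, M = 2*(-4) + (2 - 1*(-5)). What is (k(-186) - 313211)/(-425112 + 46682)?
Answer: 312839/378430 ≈ 0.82668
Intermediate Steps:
M = -1 (M = -8 + (2 + 5) = -8 + 7 = -1)
k(b) = -2*b (k(b) = -b - b = -2*b)
(k(-186) - 313211)/(-425112 + 46682) = (-2*(-186) - 313211)/(-425112 + 46682) = (372 - 313211)/(-378430) = -312839*(-1/378430) = 312839/378430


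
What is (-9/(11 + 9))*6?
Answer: -27/10 ≈ -2.7000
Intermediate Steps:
(-9/(11 + 9))*6 = (-9/20)*6 = ((1/20)*(-9))*6 = -9/20*6 = -27/10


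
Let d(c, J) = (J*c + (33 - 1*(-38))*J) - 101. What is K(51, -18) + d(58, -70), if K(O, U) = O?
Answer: -9080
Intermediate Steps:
d(c, J) = -101 + 71*J + J*c (d(c, J) = (J*c + (33 + 38)*J) - 101 = (J*c + 71*J) - 101 = (71*J + J*c) - 101 = -101 + 71*J + J*c)
K(51, -18) + d(58, -70) = 51 + (-101 + 71*(-70) - 70*58) = 51 + (-101 - 4970 - 4060) = 51 - 9131 = -9080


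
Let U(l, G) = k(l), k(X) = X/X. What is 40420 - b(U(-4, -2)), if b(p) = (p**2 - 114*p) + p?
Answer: 40532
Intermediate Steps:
k(X) = 1
U(l, G) = 1
b(p) = p**2 - 113*p
40420 - b(U(-4, -2)) = 40420 - (-113 + 1) = 40420 - (-112) = 40420 - 1*(-112) = 40420 + 112 = 40532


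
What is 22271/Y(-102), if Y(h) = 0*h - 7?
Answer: -22271/7 ≈ -3181.6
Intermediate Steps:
Y(h) = -7 (Y(h) = 0 - 7 = -7)
22271/Y(-102) = 22271/(-7) = 22271*(-⅐) = -22271/7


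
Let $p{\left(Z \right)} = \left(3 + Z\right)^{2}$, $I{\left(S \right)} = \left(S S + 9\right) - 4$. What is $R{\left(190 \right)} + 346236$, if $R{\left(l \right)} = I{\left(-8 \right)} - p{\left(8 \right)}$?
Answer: $346184$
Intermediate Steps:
$I{\left(S \right)} = 5 + S^{2}$ ($I{\left(S \right)} = \left(S^{2} + 9\right) - 4 = \left(9 + S^{2}\right) - 4 = 5 + S^{2}$)
$R{\left(l \right)} = -52$ ($R{\left(l \right)} = \left(5 + \left(-8\right)^{2}\right) - \left(3 + 8\right)^{2} = \left(5 + 64\right) - 11^{2} = 69 - 121 = -52$)
$R{\left(190 \right)} + 346236 = -52 + 346236 = 346184$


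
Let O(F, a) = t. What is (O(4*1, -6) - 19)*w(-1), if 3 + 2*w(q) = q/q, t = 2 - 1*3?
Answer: 20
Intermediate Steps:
t = -1 (t = 2 - 3 = -1)
w(q) = -1 (w(q) = -3/2 + (q/q)/2 = -3/2 + (½)*1 = -3/2 + ½ = -1)
O(F, a) = -1
(O(4*1, -6) - 19)*w(-1) = (-1 - 19)*(-1) = -20*(-1) = 20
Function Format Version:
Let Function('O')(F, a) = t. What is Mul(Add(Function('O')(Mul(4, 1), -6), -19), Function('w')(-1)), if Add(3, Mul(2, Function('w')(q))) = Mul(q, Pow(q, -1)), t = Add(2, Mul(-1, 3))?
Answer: 20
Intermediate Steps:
t = -1 (t = Add(2, -3) = -1)
Function('w')(q) = -1 (Function('w')(q) = Add(Rational(-3, 2), Mul(Rational(1, 2), Mul(q, Pow(q, -1)))) = Add(Rational(-3, 2), Mul(Rational(1, 2), 1)) = Add(Rational(-3, 2), Rational(1, 2)) = -1)
Function('O')(F, a) = -1
Mul(Add(Function('O')(Mul(4, 1), -6), -19), Function('w')(-1)) = Mul(Add(-1, -19), -1) = Mul(-20, -1) = 20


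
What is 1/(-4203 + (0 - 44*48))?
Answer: -1/6315 ≈ -0.00015835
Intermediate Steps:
1/(-4203 + (0 - 44*48)) = 1/(-4203 + (0 - 2112)) = 1/(-4203 - 2112) = 1/(-6315) = -1/6315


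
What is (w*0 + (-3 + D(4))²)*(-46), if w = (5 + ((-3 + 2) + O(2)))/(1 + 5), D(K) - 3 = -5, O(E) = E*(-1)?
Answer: -1150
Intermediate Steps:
O(E) = -E
D(K) = -2 (D(K) = 3 - 5 = -2)
w = ⅓ (w = (5 + ((-3 + 2) - 1*2))/(1 + 5) = (5 + (-1 - 2))/6 = (5 - 3)*(⅙) = 2*(⅙) = ⅓ ≈ 0.33333)
(w*0 + (-3 + D(4))²)*(-46) = ((⅓)*0 + (-3 - 2)²)*(-46) = (0 + (-5)²)*(-46) = (0 + 25)*(-46) = 25*(-46) = -1150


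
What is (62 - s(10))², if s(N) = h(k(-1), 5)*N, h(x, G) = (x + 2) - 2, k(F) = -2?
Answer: 6724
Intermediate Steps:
h(x, G) = x (h(x, G) = (2 + x) - 2 = x)
s(N) = -2*N
(62 - s(10))² = (62 - (-2)*10)² = (62 - 1*(-20))² = (62 + 20)² = 82² = 6724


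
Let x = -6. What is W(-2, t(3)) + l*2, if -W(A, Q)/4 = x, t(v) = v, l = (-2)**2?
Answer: 32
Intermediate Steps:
l = 4
W(A, Q) = 24 (W(A, Q) = -4*(-6) = 24)
W(-2, t(3)) + l*2 = 24 + 4*2 = 24 + 8 = 32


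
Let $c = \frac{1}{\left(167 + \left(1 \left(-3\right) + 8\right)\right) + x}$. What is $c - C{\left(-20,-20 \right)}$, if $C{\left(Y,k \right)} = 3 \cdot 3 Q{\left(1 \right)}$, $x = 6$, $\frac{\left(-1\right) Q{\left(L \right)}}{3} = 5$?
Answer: $\frac{24031}{178} \approx 135.01$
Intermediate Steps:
$Q{\left(L \right)} = -15$ ($Q{\left(L \right)} = \left(-3\right) 5 = -15$)
$C{\left(Y,k \right)} = -135$ ($C{\left(Y,k \right)} = 3 \cdot 3 \left(-15\right) = 9 \left(-15\right) = -135$)
$c = \frac{1}{178}$ ($c = \frac{1}{\left(167 + \left(1 \left(-3\right) + 8\right)\right) + 6} = \frac{1}{\left(167 + \left(-3 + 8\right)\right) + 6} = \frac{1}{\left(167 + 5\right) + 6} = \frac{1}{172 + 6} = \frac{1}{178} \approx 0.005618$)
$c - C{\left(-20,-20 \right)} = \frac{1}{178} - -135 = \frac{1}{178} + 135 = \frac{24031}{178}$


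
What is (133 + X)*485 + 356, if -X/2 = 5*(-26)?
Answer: 190961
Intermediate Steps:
X = 260 (X = -10*(-26) = -2*(-130) = 260)
(133 + X)*485 + 356 = (133 + 260)*485 + 356 = 393*485 + 356 = 190605 + 356 = 190961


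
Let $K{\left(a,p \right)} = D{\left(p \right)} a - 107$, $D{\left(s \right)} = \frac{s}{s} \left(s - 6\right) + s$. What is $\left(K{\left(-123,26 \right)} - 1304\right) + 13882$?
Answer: $6813$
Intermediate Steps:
$D{\left(s \right)} = -6 + 2 s$ ($D{\left(s \right)} = 1 \left(s - 6\right) + s = 1 \left(-6 + s\right) + s = \left(-6 + s\right) + s = -6 + 2 s$)
$K{\left(a,p \right)} = -107 + a \left(-6 + 2 p\right)$ ($K{\left(a,p \right)} = \left(-6 + 2 p\right) a - 107 = a \left(-6 + 2 p\right) - 107 = -107 + a \left(-6 + 2 p\right)$)
$\left(K{\left(-123,26 \right)} - 1304\right) + 13882 = \left(\left(-107 + 2 \left(-123\right) \left(-3 + 26\right)\right) - 1304\right) + 13882 = \left(\left(-107 + 2 \left(-123\right) 23\right) - 1304\right) + 13882 = \left(\left(-107 - 5658\right) - 1304\right) + 13882 = \left(-5765 - 1304\right) + 13882 = -7069 + 13882 = 6813$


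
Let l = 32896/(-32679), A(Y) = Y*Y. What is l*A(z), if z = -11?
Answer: -3980416/32679 ≈ -121.80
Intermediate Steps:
A(Y) = Y²
l = -32896/32679 (l = 32896*(-1/32679) = -32896/32679 ≈ -1.0066)
l*A(z) = -32896/32679*(-11)² = -32896/32679*121 = -3980416/32679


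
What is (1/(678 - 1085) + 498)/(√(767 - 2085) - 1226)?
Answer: -124245905/306144179 - 202685*I*√1318/612288358 ≈ -0.40584 - 0.012018*I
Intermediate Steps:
(1/(678 - 1085) + 498)/(√(767 - 2085) - 1226) = (1/(-407) + 498)/(√(-1318) - 1226) = (-1/407 + 498)/(I*√1318 - 1226) = 202685/(407*(-1226 + I*√1318))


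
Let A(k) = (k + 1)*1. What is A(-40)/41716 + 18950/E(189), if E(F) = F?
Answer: 790510829/7884324 ≈ 100.26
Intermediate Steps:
A(k) = 1 + k (A(k) = (1 + k)*1 = 1 + k)
A(-40)/41716 + 18950/E(189) = (1 - 40)/41716 + 18950/189 = -39*1/41716 + 18950*(1/189) = -39/41716 + 18950/189 = 790510829/7884324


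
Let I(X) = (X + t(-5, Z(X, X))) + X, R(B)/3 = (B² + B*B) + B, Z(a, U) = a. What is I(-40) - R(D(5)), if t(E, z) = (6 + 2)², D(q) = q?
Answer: -181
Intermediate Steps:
t(E, z) = 64 (t(E, z) = 8² = 64)
R(B) = 3*B + 6*B² (R(B) = 3*((B² + B*B) + B) = 3*((B² + B²) + B) = 3*(2*B² + B) = 3*(B + 2*B²) = 3*B + 6*B²)
I(X) = 64 + 2*X (I(X) = (X + 64) + X = (64 + X) + X = 64 + 2*X)
I(-40) - R(D(5)) = (64 + 2*(-40)) - 3*5*(1 + 2*5) = (64 - 80) - 3*5*(1 + 10) = -16 - 3*5*11 = -16 - 1*165 = -16 - 165 = -181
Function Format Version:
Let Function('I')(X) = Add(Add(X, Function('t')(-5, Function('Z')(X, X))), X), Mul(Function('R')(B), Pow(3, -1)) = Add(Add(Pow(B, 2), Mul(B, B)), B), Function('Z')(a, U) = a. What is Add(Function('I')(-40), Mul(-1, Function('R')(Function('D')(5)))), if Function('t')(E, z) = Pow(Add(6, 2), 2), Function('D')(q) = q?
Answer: -181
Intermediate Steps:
Function('t')(E, z) = 64 (Function('t')(E, z) = Pow(8, 2) = 64)
Function('R')(B) = Add(Mul(3, B), Mul(6, Pow(B, 2))) (Function('R')(B) = Mul(3, Add(Add(Pow(B, 2), Mul(B, B)), B)) = Mul(3, Add(Add(Pow(B, 2), Pow(B, 2)), B)) = Mul(3, Add(Mul(2, Pow(B, 2)), B)) = Mul(3, Add(B, Mul(2, Pow(B, 2)))) = Add(Mul(3, B), Mul(6, Pow(B, 2))))
Function('I')(X) = Add(64, Mul(2, X)) (Function('I')(X) = Add(Add(X, 64), X) = Add(Add(64, X), X) = Add(64, Mul(2, X)))
Add(Function('I')(-40), Mul(-1, Function('R')(Function('D')(5)))) = Add(Add(64, Mul(2, -40)), Mul(-1, Mul(3, 5, Add(1, Mul(2, 5))))) = Add(Add(64, -80), Mul(-1, Mul(3, 5, Add(1, 10)))) = Add(-16, Mul(-1, Mul(3, 5, 11))) = Add(-16, Mul(-1, 165)) = Add(-16, -165) = -181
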